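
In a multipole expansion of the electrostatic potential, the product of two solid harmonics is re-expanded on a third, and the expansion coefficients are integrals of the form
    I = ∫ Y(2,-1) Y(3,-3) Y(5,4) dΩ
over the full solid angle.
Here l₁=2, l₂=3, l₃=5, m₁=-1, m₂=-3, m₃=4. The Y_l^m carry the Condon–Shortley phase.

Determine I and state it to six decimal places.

m-sum 0 ✓  L=10 even ✓  1≤5≤5 ✓
Π(2lᵢ+1) = 5×7×11 = 385
triangle coeff Δ(2,3,5) = 1/2310
Σ_t [0,0]: t=0:+1/144 = 1/144
(3j)²=10/231 [(2 3 5; 0 0 0)], sign=-1
Σ_t [0,0]: t=0:+1/4320 = 1/4320
(3j)²=2/55 [(2 3 5; -1 -3 4)], sign=-1
⇒ 4πI² = 20/33
I = (+1)√(20/33/(4π)) = 0.21961050

0.219610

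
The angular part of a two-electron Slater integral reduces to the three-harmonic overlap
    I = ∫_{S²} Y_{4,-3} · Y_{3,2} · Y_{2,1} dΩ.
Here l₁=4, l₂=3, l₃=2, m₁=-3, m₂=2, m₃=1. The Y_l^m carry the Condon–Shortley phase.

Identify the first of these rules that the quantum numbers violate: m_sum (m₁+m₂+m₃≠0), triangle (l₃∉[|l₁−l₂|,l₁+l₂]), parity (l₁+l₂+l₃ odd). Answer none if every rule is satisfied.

parity

Σmᵢ = 0  ✓
l₃∈[|l₁−l₂|,l₁+l₂]=[1,7], have l₃=2  ✓
Σlᵢ = 9 ⇒ odd  ✗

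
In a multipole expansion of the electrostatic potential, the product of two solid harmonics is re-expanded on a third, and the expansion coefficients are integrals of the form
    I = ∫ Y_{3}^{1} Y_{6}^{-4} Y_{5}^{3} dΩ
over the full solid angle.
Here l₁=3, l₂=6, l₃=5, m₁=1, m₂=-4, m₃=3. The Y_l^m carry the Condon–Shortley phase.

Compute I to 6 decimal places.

Rules hold: Σm=0, L=14 even, 3≤5≤9.
N = 7·13·11 = 1001
Δ = 4!·2!·8!/15! = 1/675675
Racah Σ t=1..3: t=1:−1/8640 t=2:+1/2304 t=3:−1/8640 = 7/34560
⇒ 3j(3 6 5; 0 0 0)² = 7/429, sgn -1
Racah Σ t=0..2: t=0:+1/69120 t=1:−1/30240 t=2:+1/322560 = -1/64512
⇒ 3j(3 6 5; 1 -4 3)² = 10/1001, sgn -1
4πI² = N·(3j₀)²·(3jₘ)² = 70/429
I = +1·√(0.16317/4π) = 0.11395029

0.113950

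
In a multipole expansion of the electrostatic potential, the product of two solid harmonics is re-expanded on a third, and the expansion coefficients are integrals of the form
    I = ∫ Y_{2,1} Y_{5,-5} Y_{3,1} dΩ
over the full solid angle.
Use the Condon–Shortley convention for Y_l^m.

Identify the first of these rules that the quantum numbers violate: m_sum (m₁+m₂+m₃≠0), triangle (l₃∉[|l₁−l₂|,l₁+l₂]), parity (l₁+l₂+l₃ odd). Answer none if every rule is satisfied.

m₁+m₂+m₃ = 1 − 5 + 1 = -3  ✗
triangle: |2−5|=3 ≤ l₃=3 ≤ 2+5=7
parity: l₁+l₂+l₃ = 10 is even

m_sum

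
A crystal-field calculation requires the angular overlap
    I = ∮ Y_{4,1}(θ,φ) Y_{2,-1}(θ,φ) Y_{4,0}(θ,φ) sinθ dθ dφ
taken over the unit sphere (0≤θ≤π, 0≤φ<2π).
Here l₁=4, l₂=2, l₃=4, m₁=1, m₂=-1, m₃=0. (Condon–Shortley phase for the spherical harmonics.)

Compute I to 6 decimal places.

Checks pass: Σm=0; 10 even; l₃=4∈[2,6].
(2·4+1)(2·2+1)(2·4+1) = 405
Δ: 2! 6! 2! / 11! → 1/13860
sum: t=0:+1/192 t=1:−1/36 t=2:+1/192 = -5/288
3j²(4 2 4; 0 0 0) = Δ·Π!·Σ² = 20/693  (sign -1)
sum: t=0:+1/72 t=1:−1/96 = 1/288
3j²(4 2 4; 1 -1 0) = Δ·Π!·Σ² = 1/462  (sign +1)
combine: 4πI² = 405·20/693·1/462 = 150/5929
take √, sign -1: I = -0.04486937

-0.044869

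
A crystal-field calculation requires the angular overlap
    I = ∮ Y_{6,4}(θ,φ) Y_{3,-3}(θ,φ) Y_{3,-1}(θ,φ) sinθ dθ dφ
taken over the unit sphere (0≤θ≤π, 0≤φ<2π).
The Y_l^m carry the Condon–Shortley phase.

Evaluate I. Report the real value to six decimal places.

0.171787

Checks pass: Σm=0; 12 even; l₃=3∈[3,9].
(2·6+1)(2·3+1)(2·3+1) = 637
Δ: 6! 6! 0! / 13! → 1/12012
sum: t=3:−1/1296 = -1/1296
3j²(6 3 3; 0 0 0) = Δ·Π!·Σ² = 100/3003  (sign +1)
sum: t=0:+1/34560 = 1/34560
3j²(6 3 3; 4 -3 -1) = Δ·Π!·Σ² = 5/286  (sign +1)
combine: 4πI² = 637·100/3003·5/286 = 1750/4719
take √, sign +1: I = 0.17178653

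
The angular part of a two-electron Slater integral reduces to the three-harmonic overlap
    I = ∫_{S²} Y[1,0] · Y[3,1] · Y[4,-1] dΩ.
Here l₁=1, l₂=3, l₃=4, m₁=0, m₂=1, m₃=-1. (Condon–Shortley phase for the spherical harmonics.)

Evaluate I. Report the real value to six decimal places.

Rules hold: Σm=0, L=8 even, 2≤4≤4.
N = 3·7·9 = 189
Δ = 0!·2!·6!/9! = 1/252
Racah Σ t=0..0: t=0:+1/36 = 1/36
⇒ 3j(1 3 4; 0 0 0)² = 4/63, sgn +1
Racah Σ t=0..0: t=0:+1/48 = 1/48
⇒ 3j(1 3 4; 0 1 -1)² = 5/84, sgn -1
4πI² = N·(3j₀)²·(3jₘ)² = 5/7
I = -1·√(0.714286/4π) = -0.23841361

-0.238414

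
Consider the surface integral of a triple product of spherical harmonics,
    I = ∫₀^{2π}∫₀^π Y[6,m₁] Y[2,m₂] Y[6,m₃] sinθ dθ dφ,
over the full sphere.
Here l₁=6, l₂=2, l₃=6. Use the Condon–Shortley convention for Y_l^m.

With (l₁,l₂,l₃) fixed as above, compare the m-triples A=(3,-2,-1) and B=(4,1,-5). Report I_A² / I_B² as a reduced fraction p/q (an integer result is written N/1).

80/99

Same 6,2,6: normalisation and zero-m 3j drop out of the ratio.
A: Δ: 2! 10! 2! / 15! → 1/90090; sum: t=0:+1/120960 = 1/120960; 3j²(6 2 6; 3 -2 -1) = Δ·Π!·Σ² = 24/1001  (sign -1)
B: Δ: 2! 10! 2! / 15! → 1/90090; sum: t=1:−1/725760 t=2:+1/7257600 = -1/806400; 3j²(6 2 6; 4 1 -5) = Δ·Π!·Σ² = 27/910  (sign +1)
I_A²/I_B² = (24/1001)/(27/910) = 80/99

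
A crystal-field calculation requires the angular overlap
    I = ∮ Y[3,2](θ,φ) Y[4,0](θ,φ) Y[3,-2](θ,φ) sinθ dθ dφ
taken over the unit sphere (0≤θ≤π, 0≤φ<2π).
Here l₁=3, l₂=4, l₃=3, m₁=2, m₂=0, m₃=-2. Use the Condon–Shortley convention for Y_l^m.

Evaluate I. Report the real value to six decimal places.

-0.179515

m-sum 0 ✓  L=10 even ✓  1≤3≤7 ✓
Π(2lᵢ+1) = 7×9×7 = 441
triangle coeff Δ(3,4,3) = 1/34650
Σ_t [1,3]: t=1:−1/72 t=2:+1/16 t=3:−1/72 = 5/144
(3j)²=2/77 [(3 4 3; 0 0 0)], sign=-1
Σ_t [0,1]: t=0:+1/576 t=1:−1/72 = -7/576
(3j)²=7/198 [(3 4 3; 2 0 -2)], sign=+1
⇒ 4πI² = 49/121
I = (-1)√(49/121/(4π)) = -0.17951487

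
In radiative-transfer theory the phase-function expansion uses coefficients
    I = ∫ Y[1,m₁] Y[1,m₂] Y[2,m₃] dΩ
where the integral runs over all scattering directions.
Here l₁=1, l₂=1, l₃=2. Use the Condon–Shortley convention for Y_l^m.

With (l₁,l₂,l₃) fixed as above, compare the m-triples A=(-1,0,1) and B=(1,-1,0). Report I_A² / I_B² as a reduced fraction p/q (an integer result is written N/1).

3/1

Shared (l₁,l₂,l₃)=(1,1,2): N and (l;000)² cancel in I_A²/I_B².
A: Δ = 0!·2!·2!/5! = 1/30; Racah Σ t=0..0: t=0:+1/2 = 1/2; ⇒ 3j(1 1 2; -1 0 1)² = 1/10, sgn -1
B: Δ = 0!·2!·2!/5! = 1/30; Racah Σ t=0..0: t=0:+1/4 = 1/4; ⇒ 3j(1 1 2; 1 -1 0)² = 1/30, sgn +1
I_A²/I_B² = (1/10)/(1/30) = 3/1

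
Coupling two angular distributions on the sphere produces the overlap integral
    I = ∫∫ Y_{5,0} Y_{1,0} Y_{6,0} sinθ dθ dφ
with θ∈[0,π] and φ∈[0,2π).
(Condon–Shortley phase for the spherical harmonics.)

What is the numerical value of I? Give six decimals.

0.245154

Checks pass: Σm=0; 12 even; l₃=6∈[4,6].
(2·5+1)(2·1+1)(2·6+1) = 429
Δ: 0! 10! 2! / 13! → 1/858
sum: t=0:+1/14400 = 1/14400
3j²(5 1 6; 0 0 0) = Δ·Π!·Σ² = 6/143  (sign +1)
(m-triple is (0,0,0) — same symbol as above.)
combine: 4πI² = 429·6/143·6/143 = 108/143
take √, sign +1: I = 0.24515397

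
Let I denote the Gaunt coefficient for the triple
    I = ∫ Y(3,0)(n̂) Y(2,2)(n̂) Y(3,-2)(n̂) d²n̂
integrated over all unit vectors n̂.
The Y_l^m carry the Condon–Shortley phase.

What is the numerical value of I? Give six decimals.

Rules hold: Σm=0, L=8 even, 1≤3≤5.
N = 7·5·7 = 245
Δ = 2!·4!·2!/9! = 1/3780
Racah Σ t=0..2: t=0:+1/24 t=1:−1/4 t=2:+1/24 = -1/6
⇒ 3j(3 2 3; 0 0 0)² = 4/105, sgn +1
Racah Σ t=2..2: t=2:+1/24 = 1/24
⇒ 3j(3 2 3; 0 2 -2)² = 1/21, sgn -1
4πI² = N·(3j₀)²·(3jₘ)² = 4/9
I = -1·√(0.444444/4π) = -0.18806319

-0.188063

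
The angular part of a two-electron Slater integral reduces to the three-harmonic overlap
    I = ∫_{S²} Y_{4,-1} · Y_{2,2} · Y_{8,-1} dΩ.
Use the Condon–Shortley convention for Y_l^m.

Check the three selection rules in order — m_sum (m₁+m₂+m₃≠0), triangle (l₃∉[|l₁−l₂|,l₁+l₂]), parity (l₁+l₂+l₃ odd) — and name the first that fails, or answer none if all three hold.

m₁+m₂+m₃ = -1 + 2 − 1 = 0  ✓
triangle: |4−2|=2 ≤ l₃=8 ≤ 4+2=6  ✗
parity: l₁+l₂+l₃ = 14 is even

triangle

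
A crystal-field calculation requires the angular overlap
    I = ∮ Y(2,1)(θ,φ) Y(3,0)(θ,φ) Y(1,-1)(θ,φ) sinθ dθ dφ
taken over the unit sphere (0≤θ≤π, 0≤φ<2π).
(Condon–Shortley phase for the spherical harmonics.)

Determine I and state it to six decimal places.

0.143048

Rules hold: Σm=0, L=6 even, 1≤1≤5.
N = 5·7·3 = 105
Δ = 4!·0!·2!/7! = 1/105
Racah Σ t=2..2: t=2:+1/4 = 1/4
⇒ 3j(2 3 1; 0 0 0)² = 3/35, sgn -1
Racah Σ t=1..1: t=1:−1/12 = -1/12
⇒ 3j(2 3 1; 1 0 -1)² = 1/35, sgn -1
4πI² = N·(3j₀)²·(3jₘ)² = 9/35
I = +1·√(0.257143/4π) = 0.14304817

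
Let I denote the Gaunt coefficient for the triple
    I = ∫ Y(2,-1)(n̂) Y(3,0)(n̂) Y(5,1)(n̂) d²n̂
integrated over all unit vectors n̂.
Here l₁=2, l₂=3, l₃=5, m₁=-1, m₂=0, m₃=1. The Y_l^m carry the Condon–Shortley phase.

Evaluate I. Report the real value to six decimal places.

-0.214318

Checks pass: Σm=0; 10 even; l₃=5∈[1,5].
(2·2+1)(2·3+1)(2·5+1) = 385
Δ: 0! 4! 6! / 11! → 1/2310
sum: t=0:+1/144 = 1/144
3j²(2 3 5; 0 0 0) = Δ·Π!·Σ² = 10/231  (sign -1)
sum: t=0:+1/216 = 1/216
3j²(2 3 5; -1 0 1) = Δ·Π!·Σ² = 8/231  (sign +1)
combine: 4πI² = 385·10/231·8/231 = 400/693
take √, sign -1: I = -0.21431790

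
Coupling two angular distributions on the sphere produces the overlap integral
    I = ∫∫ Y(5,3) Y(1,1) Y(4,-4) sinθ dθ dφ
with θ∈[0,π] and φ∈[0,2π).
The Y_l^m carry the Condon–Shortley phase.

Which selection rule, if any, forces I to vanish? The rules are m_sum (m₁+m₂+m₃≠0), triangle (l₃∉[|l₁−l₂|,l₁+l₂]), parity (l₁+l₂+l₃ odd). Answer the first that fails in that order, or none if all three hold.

none

m₁+m₂+m₃ = 3 + 1 − 4 = 0  ✓
triangle: |5−1|=4 ≤ l₃=4 ≤ 5+1=6  ✓
parity: l₁+l₂+l₃ = 10 is even  ✓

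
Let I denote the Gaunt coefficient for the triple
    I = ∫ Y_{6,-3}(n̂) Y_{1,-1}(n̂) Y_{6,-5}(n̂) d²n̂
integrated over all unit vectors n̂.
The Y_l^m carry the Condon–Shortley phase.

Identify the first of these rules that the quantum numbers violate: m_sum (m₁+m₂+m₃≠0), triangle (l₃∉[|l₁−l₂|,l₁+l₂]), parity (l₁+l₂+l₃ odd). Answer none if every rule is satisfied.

m_sum

m₁+m₂+m₃ = -3 − 1 − 5 = -9  ✗
triangle: |6−1|=5 ≤ l₃=6 ≤ 6+1=7
parity: l₁+l₂+l₃ = 13 is odd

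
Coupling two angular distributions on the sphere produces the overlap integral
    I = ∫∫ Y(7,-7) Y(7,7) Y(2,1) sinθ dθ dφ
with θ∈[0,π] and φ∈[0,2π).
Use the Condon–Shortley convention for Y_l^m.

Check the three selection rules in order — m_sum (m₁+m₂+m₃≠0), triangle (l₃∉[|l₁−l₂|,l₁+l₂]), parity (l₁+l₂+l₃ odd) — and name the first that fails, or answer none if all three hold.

m_sum

azimuthal sum: -7 + 7 + 1 = 1  ✗
0 ≤ 2 ≤ 14 (triangle on l)
L = 7 + 7 + 2 = 16 (even)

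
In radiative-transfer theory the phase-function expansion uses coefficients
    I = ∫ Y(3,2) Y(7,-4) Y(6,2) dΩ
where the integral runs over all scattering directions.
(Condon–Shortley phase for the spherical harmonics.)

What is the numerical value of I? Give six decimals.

0.049256

m-sum 0 ✓  L=16 even ✓  4≤6≤10 ✓
Π(2lᵢ+1) = 7×15×13 = 1365
triangle coeff Δ(3,7,6) = 1/2042040
Σ_t [1,3]: t=1:−1/207360 t=2:+1/57600 t=3:−1/207360 = 1/129600
(3j)²=168/12155 [(3 7 6; 0 0 0)], sign=+1
Σ_t [0,1]: t=0:+1/725760 t=1:−1/967680 = 1/2903040
(3j)²=5/3094 [(3 7 6; 2 -4 2)], sign=+1
⇒ 4πI² = 1260/41327
I = (+1)√(1260/41327/(4π)) = 0.04925648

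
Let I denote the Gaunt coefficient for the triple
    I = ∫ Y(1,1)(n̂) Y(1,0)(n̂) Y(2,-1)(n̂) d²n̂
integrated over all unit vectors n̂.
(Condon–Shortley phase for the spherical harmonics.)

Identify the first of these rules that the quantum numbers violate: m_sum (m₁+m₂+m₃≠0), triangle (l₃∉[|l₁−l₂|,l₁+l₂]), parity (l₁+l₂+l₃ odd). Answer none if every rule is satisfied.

Σmᵢ = 0  ✓
l₃∈[|l₁−l₂|,l₁+l₂]=[0,2], have l₃=2  ✓
Σlᵢ = 4 ⇒ even  ✓

none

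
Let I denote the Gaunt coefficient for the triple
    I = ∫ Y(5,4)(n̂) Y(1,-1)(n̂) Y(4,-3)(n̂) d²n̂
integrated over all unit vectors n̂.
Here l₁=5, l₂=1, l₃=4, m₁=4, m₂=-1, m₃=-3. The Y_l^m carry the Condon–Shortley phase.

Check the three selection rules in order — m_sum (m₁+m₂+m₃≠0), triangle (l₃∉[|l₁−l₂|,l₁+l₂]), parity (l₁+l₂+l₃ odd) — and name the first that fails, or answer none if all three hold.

azimuthal sum: 4 − 1 − 3 = 0  ✓
4 ≤ 4 ≤ 6 (triangle on l)  ✓
L = 5 + 1 + 4 = 10 (even)  ✓

none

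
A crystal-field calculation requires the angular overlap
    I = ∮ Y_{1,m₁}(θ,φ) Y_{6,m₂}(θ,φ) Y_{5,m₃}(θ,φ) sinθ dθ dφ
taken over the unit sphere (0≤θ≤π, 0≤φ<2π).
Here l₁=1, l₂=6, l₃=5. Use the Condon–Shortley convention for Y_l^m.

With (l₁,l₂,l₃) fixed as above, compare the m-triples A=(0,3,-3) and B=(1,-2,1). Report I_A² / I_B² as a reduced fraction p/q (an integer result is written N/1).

l's match ⇒ only the (l;m) 3-j factors differ between A and B.
A: triangle coeff Δ(1,6,5) = 1/858; Σ_t [1,1]: t=1:−1/80640 = -1/80640; (3j)²=9/286 [(1 6 5; 0 3 -3)], sign=-1
B: triangle coeff Δ(1,6,5) = 1/858; Σ_t [0,0]: t=0:+1/34560 = 1/34560; (3j)²=14/429 [(1 6 5; 1 -2 1)], sign=+1
I_A²/I_B² = (9/286)/(14/429) = 27/28

27/28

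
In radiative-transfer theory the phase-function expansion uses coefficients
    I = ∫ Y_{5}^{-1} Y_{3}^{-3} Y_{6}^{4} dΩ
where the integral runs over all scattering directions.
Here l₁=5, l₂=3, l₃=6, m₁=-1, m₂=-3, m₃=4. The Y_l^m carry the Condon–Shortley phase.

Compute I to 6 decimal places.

m-sum 0 ✓  L=14 even ✓  2≤6≤8 ✓
Π(2lᵢ+1) = 11×7×13 = 1001
triangle coeff Δ(5,3,6) = 1/675675
Σ_t [0,2]: t=0:+1/8640 t=1:−1/2304 t=2:+1/8640 = -7/34560
(3j)²=7/429 [(5 3 6; 0 0 0)], sign=-1
Σ_t [0,0]: t=0:+1/69120 = 1/69120
(3j)²=4/143 [(5 3 6; -1 -3 4)], sign=+1
⇒ 4πI² = 196/429
I = (-1)√(196/429/(4π)) = -0.19067531

-0.190675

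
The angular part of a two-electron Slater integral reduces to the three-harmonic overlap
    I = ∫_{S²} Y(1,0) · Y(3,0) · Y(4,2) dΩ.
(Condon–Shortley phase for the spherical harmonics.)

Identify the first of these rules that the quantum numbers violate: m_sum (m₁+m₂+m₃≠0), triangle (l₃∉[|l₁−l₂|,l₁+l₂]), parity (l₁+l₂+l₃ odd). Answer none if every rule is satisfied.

m₁+m₂+m₃ = 0 + 0 + 2 = 2  ✗
triangle: |1−3|=2 ≤ l₃=4 ≤ 1+3=4
parity: l₁+l₂+l₃ = 8 is even

m_sum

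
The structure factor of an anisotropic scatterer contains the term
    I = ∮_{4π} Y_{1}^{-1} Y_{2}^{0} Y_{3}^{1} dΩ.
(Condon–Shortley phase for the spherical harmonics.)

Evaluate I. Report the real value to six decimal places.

-0.202301

Checks pass: Σm=0; 6 even; l₃=3∈[1,3].
(2·1+1)(2·2+1)(2·3+1) = 105
Δ: 0! 2! 4! / 7! → 1/105
sum: t=0:+1/4 = 1/4
3j²(1 2 3; 0 0 0) = Δ·Π!·Σ² = 3/35  (sign -1)
sum: t=0:+1/8 = 1/8
3j²(1 2 3; -1 0 1) = Δ·Π!·Σ² = 2/35  (sign +1)
combine: 4πI² = 105·3/35·2/35 = 18/35
take √, sign -1: I = -0.20230066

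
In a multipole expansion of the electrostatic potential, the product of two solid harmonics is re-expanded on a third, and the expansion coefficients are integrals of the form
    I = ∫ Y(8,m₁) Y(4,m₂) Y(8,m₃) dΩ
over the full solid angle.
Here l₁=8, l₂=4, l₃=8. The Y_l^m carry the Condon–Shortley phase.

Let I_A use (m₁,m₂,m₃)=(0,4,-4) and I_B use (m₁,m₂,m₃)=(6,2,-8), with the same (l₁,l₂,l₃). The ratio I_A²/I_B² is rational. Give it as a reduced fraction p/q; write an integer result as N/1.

Shared (l₁,l₂,l₃)=(8,4,8): N and (l;000)² cancel in I_A²/I_B².
A: Δ = 4!·12!·4!/21! = 1/185175900; Racah Σ t=4..4: t=4:+1/557383680 = 1/557383680; ⇒ 3j(8 4 8; 0 4 -4)² = 55/4199, sgn +1
B: Δ = 4!·12!·4!/21! = 1/185175900; Racah Σ t=2..2: t=2:+1/45984153600 = 1/45984153600; ⇒ 3j(8 4 8; 6 2 -8)² = 13/969, sgn +1
I_A²/I_B² = (55/4199)/(13/969) = 165/169

165/169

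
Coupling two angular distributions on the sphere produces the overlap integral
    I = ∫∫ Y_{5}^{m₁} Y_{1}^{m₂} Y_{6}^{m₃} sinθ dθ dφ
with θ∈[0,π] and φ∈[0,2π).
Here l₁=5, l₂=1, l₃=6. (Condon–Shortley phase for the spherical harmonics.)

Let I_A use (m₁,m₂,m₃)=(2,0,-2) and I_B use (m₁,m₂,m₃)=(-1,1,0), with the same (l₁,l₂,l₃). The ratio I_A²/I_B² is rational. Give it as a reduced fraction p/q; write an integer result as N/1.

32/15

l's match ⇒ only the (l;m) 3-j factors differ between A and B.
A: triangle coeff Δ(5,1,6) = 1/858; Σ_t [0,0]: t=0:+1/30240 = 1/30240; (3j)²=16/429 [(5 1 6; 2 0 -2)], sign=+1
B: triangle coeff Δ(5,1,6) = 1/858; Σ_t [0,0]: t=0:+1/34560 = 1/34560; (3j)²=5/286 [(5 1 6; -1 1 0)], sign=+1
I_A²/I_B² = (16/429)/(5/286) = 32/15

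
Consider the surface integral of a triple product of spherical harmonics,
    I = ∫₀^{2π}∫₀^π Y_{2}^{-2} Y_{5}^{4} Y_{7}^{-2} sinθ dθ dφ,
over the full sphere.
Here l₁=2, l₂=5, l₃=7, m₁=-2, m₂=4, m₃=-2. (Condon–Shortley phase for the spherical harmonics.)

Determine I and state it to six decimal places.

m-sum 0 ✓  L=14 even ✓  3≤7≤7 ✓
Π(2lᵢ+1) = 5×11×15 = 825
triangle coeff Δ(2,5,7) = 1/15015
Σ_t [0,0]: t=0:+1/57600 = 1/57600
(3j)²=21/715 [(2 5 7; 0 0 0)], sign=-1
Σ_t [0,0]: t=0:+1/8709120 = 1/8709120
(3j)²=1/3003 [(2 5 7; -2 4 -2)], sign=-1
⇒ 4πI² = 15/1859
I = (+1)√(15/1859/(4π)) = 0.02533967

0.025340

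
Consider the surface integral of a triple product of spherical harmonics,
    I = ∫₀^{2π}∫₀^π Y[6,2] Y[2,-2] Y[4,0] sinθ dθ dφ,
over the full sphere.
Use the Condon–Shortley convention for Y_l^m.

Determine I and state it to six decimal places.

0.133065

Rules hold: Σm=0, L=12 even, 4≤4≤8.
N = 13·5·9 = 585
Δ = 4!·8!·0!/13! = 1/6435
Racah Σ t=2..2: t=2:+1/2304 = 1/2304
⇒ 3j(6 2 4; 0 0 0)² = 5/143, sgn +1
Racah Σ t=0..0: t=0:+1/13824 = 1/13824
⇒ 3j(6 2 4; 2 -2 0)² = 14/1287, sgn +1
4πI² = N·(3j₀)²·(3jₘ)² = 350/1573
I = +1·√(0.222505/4π) = 0.13306527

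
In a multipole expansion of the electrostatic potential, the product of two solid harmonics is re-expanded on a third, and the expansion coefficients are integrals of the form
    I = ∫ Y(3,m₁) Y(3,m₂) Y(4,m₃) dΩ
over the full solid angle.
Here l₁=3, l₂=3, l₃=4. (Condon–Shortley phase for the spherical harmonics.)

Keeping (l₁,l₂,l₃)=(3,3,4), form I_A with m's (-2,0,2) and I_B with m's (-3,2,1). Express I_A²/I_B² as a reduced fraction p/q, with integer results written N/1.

1/10

l's match ⇒ only the (l;m) 3-j factors differ between A and B.
A: triangle coeff Δ(3,3,4) = 1/34650; Σ_t [1,2]: t=1:−1/96 t=2:+1/72 = 1/288; (3j)²=1/462 [(3 3 4; -2 0 2)], sign=+1
B: triangle coeff Δ(3,3,4) = 1/34650; Σ_t [2,2]: t=2:+1/288 = 1/288; (3j)²=5/231 [(3 3 4; -3 2 1)], sign=-1
I_A²/I_B² = (1/462)/(5/231) = 1/10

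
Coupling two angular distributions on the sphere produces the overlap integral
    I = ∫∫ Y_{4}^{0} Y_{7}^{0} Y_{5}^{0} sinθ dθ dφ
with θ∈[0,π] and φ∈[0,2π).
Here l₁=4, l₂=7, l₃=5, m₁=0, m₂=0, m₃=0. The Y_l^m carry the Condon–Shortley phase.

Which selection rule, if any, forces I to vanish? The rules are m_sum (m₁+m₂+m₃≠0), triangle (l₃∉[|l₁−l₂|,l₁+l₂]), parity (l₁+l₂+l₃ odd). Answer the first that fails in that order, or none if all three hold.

none

Σmᵢ = 0  ✓
l₃∈[|l₁−l₂|,l₁+l₂]=[3,11], have l₃=5  ✓
Σlᵢ = 16 ⇒ even  ✓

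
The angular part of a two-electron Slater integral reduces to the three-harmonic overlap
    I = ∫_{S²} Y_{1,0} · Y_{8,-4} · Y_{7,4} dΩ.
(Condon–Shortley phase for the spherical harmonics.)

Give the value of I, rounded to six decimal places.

0.211986

Rules hold: Σm=0, L=16 even, 7≤7≤9.
N = 3·17·15 = 765
Δ = 2!·0!·14!/17! = 1/2040
Racah Σ t=1..1: t=1:−1/25401600 = -1/25401600
⇒ 3j(1 8 7; 0 0 0)² = 8/255, sgn +1
Racah Σ t=1..1: t=1:−1/239500800 = -1/239500800
⇒ 3j(1 8 7; 0 -4 4)² = 2/85, sgn +1
4πI² = N·(3j₀)²·(3jₘ)² = 48/85
I = +1·√(0.564706/4π) = 0.21198553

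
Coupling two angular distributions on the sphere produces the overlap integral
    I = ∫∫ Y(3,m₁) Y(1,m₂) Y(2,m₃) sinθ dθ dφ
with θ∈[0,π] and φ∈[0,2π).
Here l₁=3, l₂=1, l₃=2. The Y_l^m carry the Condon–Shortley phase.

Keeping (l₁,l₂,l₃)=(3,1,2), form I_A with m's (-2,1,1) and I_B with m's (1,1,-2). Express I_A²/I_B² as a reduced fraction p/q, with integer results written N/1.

10/1

l's match ⇒ only the (l;m) 3-j factors differ between A and B.
A: triangle coeff Δ(3,1,2) = 1/105; Σ_t [2,2]: t=2:+1/12 = 1/12; (3j)²=2/21 [(3 1 2; -2 1 1)], sign=-1
B: triangle coeff Δ(3,1,2) = 1/105; Σ_t [2,2]: t=2:+1/48 = 1/48; (3j)²=1/105 [(3 1 2; 1 1 -2)], sign=+1
I_A²/I_B² = (2/21)/(1/105) = 10/1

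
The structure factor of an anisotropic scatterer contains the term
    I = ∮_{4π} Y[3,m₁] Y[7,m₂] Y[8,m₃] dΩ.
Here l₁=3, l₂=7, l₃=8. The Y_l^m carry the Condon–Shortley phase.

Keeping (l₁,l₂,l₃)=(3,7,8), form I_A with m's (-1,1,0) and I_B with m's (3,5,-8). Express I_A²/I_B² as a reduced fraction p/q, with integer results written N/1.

l's match ⇒ only the (l;m) 3-j factors differ between A and B.
A: triangle coeff Δ(3,7,8) = 1/5290740; Σ_t [0,2]: t=0:+1/46448640 t=1:−1/3628800 t=2:+1/4147200 = -1/77414400; (3j)²=3/41990 [(3 7 8; -1 1 0)], sign=-1
B: triangle coeff Δ(3,7,8) = 1/5290740; Σ_t [0,0]: t=0:+1/22992076800 = 1/22992076800; (3j)²=5/969 [(3 7 8; 3 5 -8)], sign=+1
I_A²/I_B² = (3/41990)/(5/969) = 9/650

9/650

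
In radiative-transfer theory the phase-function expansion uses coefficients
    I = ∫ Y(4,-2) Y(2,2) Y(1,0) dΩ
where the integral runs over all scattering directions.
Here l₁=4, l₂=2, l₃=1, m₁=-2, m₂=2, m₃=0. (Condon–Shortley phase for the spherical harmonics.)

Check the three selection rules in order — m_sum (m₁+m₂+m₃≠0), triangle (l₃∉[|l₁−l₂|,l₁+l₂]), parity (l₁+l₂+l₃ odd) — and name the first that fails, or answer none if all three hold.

m₁+m₂+m₃ = -2 + 2 + 0 = 0  ✓
triangle: |4−2|=2 ≤ l₃=1 ≤ 4+2=6  ✗
parity: l₁+l₂+l₃ = 7 is odd

triangle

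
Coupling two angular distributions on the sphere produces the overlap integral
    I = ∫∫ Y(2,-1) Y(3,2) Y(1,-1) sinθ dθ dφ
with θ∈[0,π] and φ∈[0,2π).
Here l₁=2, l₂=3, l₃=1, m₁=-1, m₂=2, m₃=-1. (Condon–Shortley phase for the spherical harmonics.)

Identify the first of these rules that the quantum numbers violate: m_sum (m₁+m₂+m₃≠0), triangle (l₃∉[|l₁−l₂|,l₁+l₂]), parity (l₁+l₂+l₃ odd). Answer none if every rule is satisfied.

m₁+m₂+m₃ = -1 + 2 − 1 = 0  ✓
triangle: |2−3|=1 ≤ l₃=1 ≤ 2+3=5  ✓
parity: l₁+l₂+l₃ = 6 is even  ✓

none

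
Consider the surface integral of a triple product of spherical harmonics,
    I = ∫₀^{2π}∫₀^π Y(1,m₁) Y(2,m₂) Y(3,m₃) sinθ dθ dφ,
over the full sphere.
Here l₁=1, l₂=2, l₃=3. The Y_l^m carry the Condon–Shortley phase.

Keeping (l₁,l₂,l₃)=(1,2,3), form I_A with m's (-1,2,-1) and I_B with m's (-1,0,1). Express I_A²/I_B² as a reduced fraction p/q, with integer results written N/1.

Same 1,2,3: normalisation and zero-m 3j drop out of the ratio.
A: Δ: 0! 2! 4! / 7! → 1/105; sum: t=0:+1/48 = 1/48; 3j²(1 2 3; -1 2 -1) = Δ·Π!·Σ² = 1/105  (sign +1)
B: Δ: 0! 2! 4! / 7! → 1/105; sum: t=0:+1/8 = 1/8; 3j²(1 2 3; -1 0 1) = Δ·Π!·Σ² = 2/35  (sign +1)
I_A²/I_B² = (1/105)/(2/35) = 1/6

1/6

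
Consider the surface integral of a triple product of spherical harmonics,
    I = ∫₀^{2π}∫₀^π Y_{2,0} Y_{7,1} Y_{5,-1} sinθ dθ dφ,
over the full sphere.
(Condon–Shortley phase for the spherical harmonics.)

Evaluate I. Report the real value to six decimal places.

-0.232242

Checks pass: Σm=0; 14 even; l₃=5∈[5,9].
(2·2+1)(2·7+1)(2·5+1) = 825
Δ: 4! 0! 10! / 15! → 1/15015
sum: t=2:+1/57600 = 1/57600
3j²(2 7 5; 0 0 0) = Δ·Π!·Σ² = 21/715  (sign -1)
sum: t=2:+1/69120 = 1/69120
3j²(2 7 5; 0 1 -1) = Δ·Π!·Σ² = 4/143  (sign +1)
combine: 4πI² = 825·21/715·4/143 = 1260/1859
take √, sign -1: I = -0.23224194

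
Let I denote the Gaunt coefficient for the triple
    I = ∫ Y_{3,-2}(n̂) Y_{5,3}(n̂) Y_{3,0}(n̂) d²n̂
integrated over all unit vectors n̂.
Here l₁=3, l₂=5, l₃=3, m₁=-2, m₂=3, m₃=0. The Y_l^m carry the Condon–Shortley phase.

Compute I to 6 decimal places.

-2 + 3 + 0 = 1 ≠ 0: azimuthal integral kills it; I = 0

0.000000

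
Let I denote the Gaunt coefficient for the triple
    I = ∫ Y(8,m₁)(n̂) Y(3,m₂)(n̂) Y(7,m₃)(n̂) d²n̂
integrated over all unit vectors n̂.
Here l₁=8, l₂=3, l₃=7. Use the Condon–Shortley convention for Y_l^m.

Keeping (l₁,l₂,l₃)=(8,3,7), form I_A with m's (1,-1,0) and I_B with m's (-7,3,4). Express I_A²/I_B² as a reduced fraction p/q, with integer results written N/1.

l's match ⇒ only the (l;m) 3-j factors differ between A and B.
A: triangle coeff Δ(8,3,7) = 1/5290740; Σ_t [0,2]: t=0:+1/29030400 t=1:−1/3110400 t=2:+1/4838400 = -1/12441600; (3j)²=343/125970 [(8 3 7; 1 -1 0)], sign=+1
B: triangle coeff Δ(8,3,7) = 1/5290740; Σ_t [4,4]: t=4:+1/1916006400 = 1/1916006400; (3j)²=15/1292 [(8 3 7; -7 3 4)], sign=-1
I_A²/I_B² = (343/125970)/(15/1292) = 686/2925

686/2925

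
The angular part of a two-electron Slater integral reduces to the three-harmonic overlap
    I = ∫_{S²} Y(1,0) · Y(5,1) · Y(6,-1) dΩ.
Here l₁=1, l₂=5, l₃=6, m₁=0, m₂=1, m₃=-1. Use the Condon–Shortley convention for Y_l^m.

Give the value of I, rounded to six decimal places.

-0.241725

Checks pass: Σm=0; 12 even; l₃=6∈[4,6].
(2·1+1)(2·5+1)(2·6+1) = 429
Δ: 0! 2! 10! / 13! → 1/858
sum: t=0:+1/14400 = 1/14400
3j²(1 5 6; 0 0 0) = Δ·Π!·Σ² = 6/143  (sign +1)
sum: t=0:+1/17280 = 1/17280
3j²(1 5 6; 0 1 -1) = Δ·Π!·Σ² = 35/858  (sign -1)
combine: 4πI² = 429·6/143·35/858 = 105/143
take √, sign -1: I = -0.24172507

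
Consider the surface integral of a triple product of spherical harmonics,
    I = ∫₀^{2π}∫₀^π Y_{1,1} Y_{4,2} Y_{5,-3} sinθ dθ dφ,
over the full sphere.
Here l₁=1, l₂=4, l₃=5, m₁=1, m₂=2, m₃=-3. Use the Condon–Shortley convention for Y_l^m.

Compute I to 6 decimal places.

Checks pass: Σm=0; 10 even; l₃=5∈[3,5].
(2·1+1)(2·4+1)(2·5+1) = 297
Δ: 0! 2! 8! / 11! → 1/495
sum: t=0:+1/576 = 1/576
3j²(1 4 5; 0 0 0) = Δ·Π!·Σ² = 5/99  (sign -1)
sum: t=0:+1/2880 = 1/2880
3j²(1 4 5; 1 2 -3) = Δ·Π!·Σ² = 28/495  (sign +1)
combine: 4πI² = 297·5/99·28/495 = 28/33
take √, sign -1: I = -0.25984664

-0.259847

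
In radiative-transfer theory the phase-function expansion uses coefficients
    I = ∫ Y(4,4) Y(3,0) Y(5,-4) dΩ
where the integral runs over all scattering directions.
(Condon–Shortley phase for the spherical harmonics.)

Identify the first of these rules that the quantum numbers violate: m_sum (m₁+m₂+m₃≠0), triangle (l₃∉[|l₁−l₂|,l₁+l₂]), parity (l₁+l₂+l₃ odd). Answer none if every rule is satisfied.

none

m₁+m₂+m₃ = 4 + 0 − 4 = 0  ✓
triangle: |4−3|=1 ≤ l₃=5 ≤ 4+3=7  ✓
parity: l₁+l₂+l₃ = 12 is even  ✓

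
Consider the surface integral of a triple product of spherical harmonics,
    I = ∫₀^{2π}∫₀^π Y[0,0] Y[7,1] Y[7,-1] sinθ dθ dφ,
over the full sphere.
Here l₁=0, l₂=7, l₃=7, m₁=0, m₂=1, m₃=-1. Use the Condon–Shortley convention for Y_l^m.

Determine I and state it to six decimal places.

Rules hold: Σm=0, L=14 even, 7≤7≤7.
N = 1·15·15 = 225
Δ = 0!·0!·14!/15! = 1/15
Racah Σ t=0..0: t=0:+1/25401600 = 1/25401600
⇒ 3j(0 7 7; 0 0 0)² = 1/15, sgn -1
Racah Σ t=0..0: t=0:+1/29030400 = 1/29030400
⇒ 3j(0 7 7; 0 1 -1)² = 1/15, sgn +1
4πI² = N·(3j₀)²·(3jₘ)² = 1/1
I = -1·√(1/4π) = -0.28209479

-0.282095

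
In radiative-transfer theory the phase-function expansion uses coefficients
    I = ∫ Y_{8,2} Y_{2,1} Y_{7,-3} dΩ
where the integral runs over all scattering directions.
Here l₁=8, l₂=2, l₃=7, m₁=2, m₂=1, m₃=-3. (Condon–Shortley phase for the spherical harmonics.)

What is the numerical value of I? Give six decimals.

0.000000

l₁+l₂+l₃=17 is odd: 3j(l;000)=0 ⇒ I=0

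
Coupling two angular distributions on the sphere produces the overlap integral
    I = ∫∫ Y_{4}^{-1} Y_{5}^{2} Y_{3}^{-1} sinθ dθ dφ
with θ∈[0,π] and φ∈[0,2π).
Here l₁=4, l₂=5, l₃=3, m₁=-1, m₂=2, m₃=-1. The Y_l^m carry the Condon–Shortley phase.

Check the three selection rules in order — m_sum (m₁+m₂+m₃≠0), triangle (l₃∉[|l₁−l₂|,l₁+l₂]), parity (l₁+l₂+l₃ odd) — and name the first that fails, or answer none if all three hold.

azimuthal sum: -1 + 2 − 1 = 0  ✓
1 ≤ 3 ≤ 9 (triangle on l)  ✓
L = 4 + 5 + 3 = 12 (even)  ✓

none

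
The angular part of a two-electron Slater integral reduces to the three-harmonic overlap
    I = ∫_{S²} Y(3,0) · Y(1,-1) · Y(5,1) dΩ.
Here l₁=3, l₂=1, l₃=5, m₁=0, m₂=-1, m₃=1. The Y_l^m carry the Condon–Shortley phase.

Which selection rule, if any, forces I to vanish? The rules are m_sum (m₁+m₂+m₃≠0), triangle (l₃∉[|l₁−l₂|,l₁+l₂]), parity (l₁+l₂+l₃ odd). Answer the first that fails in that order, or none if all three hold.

m₁+m₂+m₃ = 0 − 1 + 1 = 0  ✓
triangle: |3−1|=2 ≤ l₃=5 ≤ 3+1=4  ✗
parity: l₁+l₂+l₃ = 9 is odd

triangle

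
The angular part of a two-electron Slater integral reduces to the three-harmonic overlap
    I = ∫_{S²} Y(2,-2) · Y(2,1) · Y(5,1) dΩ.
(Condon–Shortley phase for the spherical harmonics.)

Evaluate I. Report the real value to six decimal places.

0.000000

|2−2|≤5≤2+2 violated ⇒ I = 0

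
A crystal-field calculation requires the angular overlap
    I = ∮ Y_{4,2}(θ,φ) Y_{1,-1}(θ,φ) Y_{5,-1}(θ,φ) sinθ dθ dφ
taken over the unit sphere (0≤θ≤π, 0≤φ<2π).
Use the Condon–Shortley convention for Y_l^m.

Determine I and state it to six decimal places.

-0.120286

m-sum 0 ✓  L=10 even ✓  3≤5≤5 ✓
Π(2lᵢ+1) = 9×3×11 = 297
triangle coeff Δ(4,1,5) = 1/495
Σ_t [0,0]: t=0:+1/576 = 1/576
(3j)²=5/99 [(4 1 5; 0 0 0)], sign=-1
Σ_t [0,0]: t=0:+1/2880 = 1/2880
(3j)²=2/165 [(4 1 5; 2 -1 -1)], sign=+1
⇒ 4πI² = 2/11
I = (-1)√(2/11/(4π)) = -0.12028562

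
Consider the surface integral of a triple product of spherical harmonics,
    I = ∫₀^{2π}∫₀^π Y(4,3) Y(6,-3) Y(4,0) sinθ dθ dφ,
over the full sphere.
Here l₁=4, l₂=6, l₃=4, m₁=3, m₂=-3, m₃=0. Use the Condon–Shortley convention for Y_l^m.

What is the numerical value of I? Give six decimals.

Rules hold: Σm=0, L=14 even, 2≤4≤10.
N = 9·13·9 = 1053
Δ = 6!·2!·6!/15! = 1/1261260
Racah Σ t=2..4: t=2:+1/4608 t=3:−1/1296 t=4:+1/4608 = -7/20736
⇒ 3j(4 6 4; 0 0 0)² = 20/1287, sgn -1
Racah Σ t=0..1: t=0:+1/25920 t=1:−1/11520 = -1/20736
⇒ 3j(4 6 4; 3 -3 0)² = 5/429, sgn -1
4πI² = N·(3j₀)²·(3jₘ)² = 300/1573
I = +1·√(0.190718/4π) = 0.12319450

0.123195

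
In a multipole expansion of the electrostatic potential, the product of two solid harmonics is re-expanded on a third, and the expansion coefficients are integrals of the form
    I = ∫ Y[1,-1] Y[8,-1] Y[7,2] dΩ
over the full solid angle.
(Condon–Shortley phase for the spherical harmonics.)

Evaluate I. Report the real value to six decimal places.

-0.140215

m-sum 0 ✓  L=16 even ✓  7≤7≤9 ✓
Π(2lᵢ+1) = 3×17×15 = 765
triangle coeff Δ(1,8,7) = 1/2040
Σ_t [1,1]: t=1:−1/25401600 = -1/25401600
(3j)²=8/255 [(1 8 7; 0 0 0)], sign=+1
Σ_t [2,2]: t=2:+1/87091200 = 1/87091200
(3j)²=7/680 [(1 8 7; -1 -1 2)], sign=-1
⇒ 4πI² = 21/85
I = (-1)√(21/85/(4π)) = -0.14021525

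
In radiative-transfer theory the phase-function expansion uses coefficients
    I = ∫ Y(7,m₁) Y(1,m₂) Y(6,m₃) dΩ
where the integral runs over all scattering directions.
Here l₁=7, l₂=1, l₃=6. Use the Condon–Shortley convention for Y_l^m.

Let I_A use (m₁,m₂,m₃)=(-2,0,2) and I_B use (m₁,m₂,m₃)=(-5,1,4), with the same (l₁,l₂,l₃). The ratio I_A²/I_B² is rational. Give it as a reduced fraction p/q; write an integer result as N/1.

Shared (l₁,l₂,l₃)=(7,1,6): N and (l;000)² cancel in I_A²/I_B².
A: Δ = 2!·12!·0!/15! = 1/1365; Racah Σ t=1..1: t=1:−1/967680 = -1/967680; ⇒ 3j(7 1 6; -2 0 2)² = 3/91, sgn -1
B: Δ = 2!·12!·0!/15! = 1/1365; Racah Σ t=2..2: t=2:+1/14515200 = 1/14515200; ⇒ 3j(7 1 6; -5 1 4)² = 22/455, sgn +1
I_A²/I_B² = (3/91)/(22/455) = 15/22

15/22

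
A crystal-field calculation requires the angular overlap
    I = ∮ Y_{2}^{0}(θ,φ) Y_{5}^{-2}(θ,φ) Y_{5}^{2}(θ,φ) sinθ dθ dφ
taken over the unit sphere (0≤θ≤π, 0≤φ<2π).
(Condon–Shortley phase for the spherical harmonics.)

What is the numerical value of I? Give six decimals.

0.097044

Rules hold: Σm=0, L=12 even, 3≤5≤7.
N = 5·11·11 = 605
Δ = 2!·2!·8!/13! = 1/38610
Racah Σ t=0..2: t=0:+1/2880 t=1:−1/576 t=2:+1/2880 = -1/960
⇒ 3j(2 5 5; 0 0 0)² = 10/429, sgn +1
Racah Σ t=0..2: t=0:+1/2880 t=1:−1/1440 t=2:+1/20160 = -1/3360
⇒ 3j(2 5 5; 0 -2 2)² = 6/715, sgn +1
4πI² = N·(3j₀)²·(3jₘ)² = 20/169
I = +1·√(0.118343/4π) = 0.09704356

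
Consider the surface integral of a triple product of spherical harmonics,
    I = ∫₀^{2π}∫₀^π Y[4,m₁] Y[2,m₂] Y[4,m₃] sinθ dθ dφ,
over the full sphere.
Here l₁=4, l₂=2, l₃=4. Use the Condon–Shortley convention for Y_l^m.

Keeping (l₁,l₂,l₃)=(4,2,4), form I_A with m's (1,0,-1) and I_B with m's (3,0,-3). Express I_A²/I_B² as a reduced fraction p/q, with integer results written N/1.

l's match ⇒ only the (l;m) 3-j factors differ between A and B.
A: triangle coeff Δ(4,2,4) = 1/13860; Σ_t [0,2]: t=0:+1/144 t=1:−1/48 t=2:+1/480 = -17/1440; (3j)²=289/13860 [(4 2 4; 1 0 -1)], sign=+1
B: triangle coeff Δ(4,2,4) = 1/13860; Σ_t [0,1]: t=0:+1/480 t=1:−1/720 = 1/1440; (3j)²=7/1980 [(4 2 4; 3 0 -3)], sign=-1
I_A²/I_B² = (289/13860)/(7/1980) = 289/49

289/49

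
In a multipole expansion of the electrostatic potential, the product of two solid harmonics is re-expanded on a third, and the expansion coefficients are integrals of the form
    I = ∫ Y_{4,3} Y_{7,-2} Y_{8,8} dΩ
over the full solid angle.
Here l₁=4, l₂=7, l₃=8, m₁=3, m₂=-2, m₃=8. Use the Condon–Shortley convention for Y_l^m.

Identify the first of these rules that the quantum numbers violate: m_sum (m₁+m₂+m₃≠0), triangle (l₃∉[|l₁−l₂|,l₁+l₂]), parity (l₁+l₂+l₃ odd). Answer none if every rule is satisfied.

m₁+m₂+m₃ = 3 − 2 + 8 = 9  ✗
triangle: |4−7|=3 ≤ l₃=8 ≤ 4+7=11
parity: l₁+l₂+l₃ = 19 is odd

m_sum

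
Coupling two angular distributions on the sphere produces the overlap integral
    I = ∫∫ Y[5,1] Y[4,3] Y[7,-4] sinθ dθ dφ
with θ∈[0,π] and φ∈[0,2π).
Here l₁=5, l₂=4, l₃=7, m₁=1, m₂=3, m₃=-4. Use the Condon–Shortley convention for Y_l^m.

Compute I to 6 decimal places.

-0.069211

m-sum 0 ✓  L=16 even ✓  1≤7≤9 ✓
Π(2lᵢ+1) = 11×9×15 = 1485
triangle coeff Δ(5,4,7) = 1/6126120
Σ_t [0,2]: t=0:+1/69120 t=1:−1/20736 t=2:+1/69120 = -1/51840
(3j)²=280/21879 [(5 4 7; 0 0 0)], sign=+1
Σ_t [1,2]: t=1:−1/518400 t=2:+1/345600 = 1/1036800
(3j)²=7/2210 [(5 4 7; 1 3 -4)], sign=-1
⇒ 4πI² = 2940/48841
I = (-1)√(2940/48841/(4π)) = -0.06921121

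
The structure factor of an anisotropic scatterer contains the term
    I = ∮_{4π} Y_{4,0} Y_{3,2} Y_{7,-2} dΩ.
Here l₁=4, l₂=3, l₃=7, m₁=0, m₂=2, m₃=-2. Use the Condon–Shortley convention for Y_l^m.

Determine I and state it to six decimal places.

m-sum 0 ✓  L=14 even ✓  1≤7≤7 ✓
Π(2lᵢ+1) = 9×7×15 = 945
triangle coeff Δ(4,3,7) = 1/45045
Σ_t [0,0]: t=0:+1/20736 = 1/20736
(3j)²=35/1287 [(4 3 7; 0 0 0)], sign=-1
Σ_t [0,0]: t=0:+1/69120 = 1/69120
(3j)²=2/143 [(4 3 7; 0 2 -2)], sign=-1
⇒ 4πI² = 7350/20449
I = (+1)√(7350/20449/(4π)) = 0.16912301

0.169123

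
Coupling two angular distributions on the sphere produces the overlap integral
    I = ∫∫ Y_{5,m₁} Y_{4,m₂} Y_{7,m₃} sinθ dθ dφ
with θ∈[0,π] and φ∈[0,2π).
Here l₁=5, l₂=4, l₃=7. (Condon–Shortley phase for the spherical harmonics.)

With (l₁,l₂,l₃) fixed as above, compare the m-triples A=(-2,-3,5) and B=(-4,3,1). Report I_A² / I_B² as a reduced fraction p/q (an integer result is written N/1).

44/529

l's match ⇒ only the (l;m) 3-j factors differ between A and B.
A: triangle coeff Δ(5,4,7) = 1/6126120; Σ_t [0,1]: t=0:+1/1209600 t=1:−1/1036800 = -1/7257600; (3j)²=1/2210 [(5 4 7; -2 -3 5)], sign=-1
B: triangle coeff Δ(5,4,7) = 1/6126120; Σ_t [1,2]: t=1:−1/29030400 t=2:+1/1209600 = 23/29030400; (3j)²=529/97240 [(5 4 7; -4 3 1)], sign=+1
I_A²/I_B² = (1/2210)/(529/97240) = 44/529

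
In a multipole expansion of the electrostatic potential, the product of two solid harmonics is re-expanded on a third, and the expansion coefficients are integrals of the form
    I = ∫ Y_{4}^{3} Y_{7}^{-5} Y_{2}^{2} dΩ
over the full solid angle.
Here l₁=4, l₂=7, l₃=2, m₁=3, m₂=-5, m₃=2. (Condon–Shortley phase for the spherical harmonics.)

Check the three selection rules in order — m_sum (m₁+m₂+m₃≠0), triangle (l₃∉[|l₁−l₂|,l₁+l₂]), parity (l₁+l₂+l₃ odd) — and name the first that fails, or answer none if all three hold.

triangle

m₁+m₂+m₃ = 3 − 5 + 2 = 0  ✓
triangle: |4−7|=3 ≤ l₃=2 ≤ 4+7=11  ✗
parity: l₁+l₂+l₃ = 13 is odd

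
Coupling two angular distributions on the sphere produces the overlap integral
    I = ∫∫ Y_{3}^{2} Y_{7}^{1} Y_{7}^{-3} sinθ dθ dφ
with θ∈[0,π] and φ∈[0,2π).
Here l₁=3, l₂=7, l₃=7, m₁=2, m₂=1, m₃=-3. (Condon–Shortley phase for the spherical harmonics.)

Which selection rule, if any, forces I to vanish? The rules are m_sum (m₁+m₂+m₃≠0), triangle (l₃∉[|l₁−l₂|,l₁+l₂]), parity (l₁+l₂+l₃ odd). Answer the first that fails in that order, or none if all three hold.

Σmᵢ = 0  ✓
l₃∈[|l₁−l₂|,l₁+l₂]=[4,10], have l₃=7  ✓
Σlᵢ = 17 ⇒ odd  ✗

parity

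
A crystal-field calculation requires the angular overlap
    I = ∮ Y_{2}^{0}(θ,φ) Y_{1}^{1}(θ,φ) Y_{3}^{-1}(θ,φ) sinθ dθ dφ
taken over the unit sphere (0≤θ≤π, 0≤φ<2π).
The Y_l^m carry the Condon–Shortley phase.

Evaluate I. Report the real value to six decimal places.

-0.202301

Checks pass: Σm=0; 6 even; l₃=3∈[1,3].
(2·2+1)(2·1+1)(2·3+1) = 105
Δ: 0! 4! 2! / 7! → 1/105
sum: t=0:+1/4 = 1/4
3j²(2 1 3; 0 0 0) = Δ·Π!·Σ² = 3/35  (sign -1)
sum: t=0:+1/8 = 1/8
3j²(2 1 3; 0 1 -1) = Δ·Π!·Σ² = 2/35  (sign +1)
combine: 4πI² = 105·3/35·2/35 = 18/35
take √, sign -1: I = -0.20230066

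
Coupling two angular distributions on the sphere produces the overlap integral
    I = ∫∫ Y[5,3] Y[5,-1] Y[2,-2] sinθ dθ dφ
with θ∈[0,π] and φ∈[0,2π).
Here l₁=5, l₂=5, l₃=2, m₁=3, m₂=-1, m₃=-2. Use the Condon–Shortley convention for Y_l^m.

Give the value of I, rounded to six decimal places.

Checks pass: Σm=0; 12 even; l₃=2∈[0,10].
(2·5+1)(2·5+1)(2·2+1) = 605
Δ: 8! 2! 2! / 13! → 1/38610
sum: t=3:−1/2880 t=4:+1/576 t=5:−1/2880 = 1/960
3j²(5 5 2; 0 0 0) = Δ·Π!·Σ² = 10/429  (sign +1)
sum: t=2:+1/5760 = 1/5760
3j²(5 5 2; 3 -1 -2) = Δ·Π!·Σ² = 56/2145  (sign +1)
combine: 4πI² = 605·10/429·56/2145 = 560/1521
take √, sign +1: I = 0.17116875

0.171169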